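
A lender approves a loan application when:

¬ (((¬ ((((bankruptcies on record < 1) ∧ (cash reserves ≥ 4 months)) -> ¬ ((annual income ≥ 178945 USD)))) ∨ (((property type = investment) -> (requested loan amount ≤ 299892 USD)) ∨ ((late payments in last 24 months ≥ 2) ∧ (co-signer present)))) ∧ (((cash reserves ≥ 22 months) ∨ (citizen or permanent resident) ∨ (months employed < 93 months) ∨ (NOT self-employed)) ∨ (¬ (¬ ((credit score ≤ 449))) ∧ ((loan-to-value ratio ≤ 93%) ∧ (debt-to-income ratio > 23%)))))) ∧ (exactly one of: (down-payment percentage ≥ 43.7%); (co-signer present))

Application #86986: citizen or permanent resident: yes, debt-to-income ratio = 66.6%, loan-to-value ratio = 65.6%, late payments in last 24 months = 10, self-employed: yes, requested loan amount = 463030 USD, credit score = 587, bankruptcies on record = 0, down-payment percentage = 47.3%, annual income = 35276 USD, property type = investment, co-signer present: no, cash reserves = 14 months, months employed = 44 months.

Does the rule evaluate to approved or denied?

Atomic conditions:
  bankruptcies on record < 1: 0 < 1 is true
  cash reserves ≥ 4 months: 14 ≥ 4 is true
  annual income ≥ 178945 USD: 35276 ≥ 178945 is false
  property type = investment: investment == investment is true
  requested loan amount ≤ 299892 USD: 463030 ≤ 299892 is false
  late payments in last 24 months ≥ 2: 10 ≥ 2 is true
  co-signer present: no → false
  cash reserves ≥ 22 months: 14 ≥ 22 is false
  citizen or permanent resident: yes → true
  months employed < 93 months: 44 < 93 is true
  NOT self-employed: yes → false
  credit score ≤ 449: 587 ≤ 449 is false
  loan-to-value ratio ≤ 93%: 65.6 ≤ 93 is true
  debt-to-income ratio > 23%: 66.6 > 23 is true
  down-payment percentage ≥ 43.7%: 47.3 ≥ 43.7 is true
Combine:
[1.1.1.1.1.1] true AND true = true
[1.1.1.1.1.2] NOT false = true
[1.1.1.1.1] true → true = true
[1.1.1.1] NOT true = false
[1.1.1.2.1] true → false = false
[1.1.1.2.2] true AND false = false
[1.1.1.2] false OR false = false
[1.1.1] false OR false = false
[1.1.2.1] false OR true OR true OR false = true
[1.1.2.2.1.1] NOT false = true
[1.1.2.2.1] NOT true = false
[1.1.2.2.2] true AND true = true
[1.1.2.2] false AND true = false
[1.1.2] true OR false = true
[1.1] false AND true = false
[1] NOT false = true
[2] exactly-one(true, false) = true
[root] true AND true = true
Overall: true → approved

Approved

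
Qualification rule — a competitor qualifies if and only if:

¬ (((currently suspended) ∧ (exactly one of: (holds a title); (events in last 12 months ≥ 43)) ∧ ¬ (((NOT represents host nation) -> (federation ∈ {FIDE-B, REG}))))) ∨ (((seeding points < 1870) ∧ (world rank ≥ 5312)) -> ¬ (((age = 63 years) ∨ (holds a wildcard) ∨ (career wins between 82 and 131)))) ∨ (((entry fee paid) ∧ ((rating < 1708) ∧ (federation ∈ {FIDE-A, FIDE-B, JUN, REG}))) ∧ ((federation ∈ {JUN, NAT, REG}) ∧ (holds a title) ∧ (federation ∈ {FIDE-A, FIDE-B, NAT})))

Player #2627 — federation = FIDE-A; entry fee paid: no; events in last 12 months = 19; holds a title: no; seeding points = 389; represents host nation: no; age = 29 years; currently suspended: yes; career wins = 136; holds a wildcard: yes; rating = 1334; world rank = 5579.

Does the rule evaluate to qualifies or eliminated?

Atomic conditions:
  currently suspended: yes → true
  holds a title: no → false
  events in last 12 months ≥ 43: 19 ≥ 43 is false
  NOT represents host nation: no → true
  federation ∈ {FIDE-B, REG}: FIDE-A is not in the set → false
  seeding points < 1870: 389 < 1870 is true
  world rank ≥ 5312: 5579 ≥ 5312 is true
  age = 63 years: 29 == 63 is false
  holds a wildcard: yes → true
  career wins between 82 and 131: 136 in [82, 131] is false
  entry fee paid: no → false
  rating < 1708: 1334 < 1708 is true
  federation ∈ {FIDE-A, FIDE-B, JUN, REG}: FIDE-A is in the set → true
  federation ∈ {JUN, NAT, REG}: FIDE-A is not in the set → false
  federation ∈ {FIDE-A, FIDE-B, NAT}: FIDE-A is in the set → true
Combine:
[1.1.2] exactly-one(false, false) = false
[1.1.3.1] true → false = false
[1.1.3] NOT false = true
[1.1] true AND false AND true = false
[1] NOT false = true
[2.1] true AND true = true
[2.2.1] false OR true OR false = true
[2.2] NOT true = false
[2] true → false = false
[3.1.2] true AND true = true
[3.1] false AND true = false
[3.2] false AND false AND true = false
[3] false AND false = false
[root] true OR false OR false = true
Overall: true → qualifies

Qualifies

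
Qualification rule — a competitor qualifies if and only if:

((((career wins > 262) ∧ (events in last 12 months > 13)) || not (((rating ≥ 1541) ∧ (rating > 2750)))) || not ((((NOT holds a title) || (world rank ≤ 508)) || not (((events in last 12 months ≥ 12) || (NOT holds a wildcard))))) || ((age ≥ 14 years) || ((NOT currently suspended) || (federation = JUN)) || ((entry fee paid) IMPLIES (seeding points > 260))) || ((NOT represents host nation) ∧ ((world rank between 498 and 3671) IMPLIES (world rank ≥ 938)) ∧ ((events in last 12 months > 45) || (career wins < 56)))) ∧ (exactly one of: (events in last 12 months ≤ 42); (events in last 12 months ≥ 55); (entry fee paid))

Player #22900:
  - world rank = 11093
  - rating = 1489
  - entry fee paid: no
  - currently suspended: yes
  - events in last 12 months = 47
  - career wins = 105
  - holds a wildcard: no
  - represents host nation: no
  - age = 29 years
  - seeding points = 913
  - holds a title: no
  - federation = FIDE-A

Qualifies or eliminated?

Eliminated

Atomic conditions:
  career wins > 262: 105 > 262 is false
  events in last 12 months > 13: 47 > 13 is true
  rating ≥ 1541: 1489 ≥ 1541 is false
  rating > 2750: 1489 > 2750 is false
  NOT holds a title: no → true
  world rank ≤ 508: 11093 ≤ 508 is false
  events in last 12 months ≥ 12: 47 ≥ 12 is true
  NOT holds a wildcard: no → true
  age ≥ 14 years: 29 ≥ 14 is true
  NOT currently suspended: yes → false
  federation = JUN: FIDE-A == JUN is false
  entry fee paid: no → false
  seeding points > 260: 913 > 260 is true
  NOT represents host nation: no → true
  world rank between 498 and 3671: 11093 in [498, 3671] is false
  world rank ≥ 938: 11093 ≥ 938 is true
  events in last 12 months > 45: 47 > 45 is true
  career wins < 56: 105 < 56 is false
  events in last 12 months ≤ 42: 47 ≤ 42 is false
  events in last 12 months ≥ 55: 47 ≥ 55 is false
Combine:
[1.1.1] false AND true = false
[1.1.2.1] false AND false = false
[1.1.2] NOT false = true
[1.1] false OR true = true
[1.2.1.1] true OR false = true
[1.2.1.2.1] true OR true = true
[1.2.1.2] NOT true = false
[1.2.1] true OR false = true
[1.2] NOT true = false
[1.3.2] false OR false = false
[1.3.3] false → true (antecedent false ⇒ implication holds) = true
[1.3] true OR false OR true = true
[1.4.2] false → true (antecedent false ⇒ implication holds) = true
[1.4.3] true OR false = true
[1.4] true AND true AND true = true
[1] true OR false OR true OR true = true
[2] exactly-one(false, false, false) = false
[root] true AND false = false
Overall: false → eliminated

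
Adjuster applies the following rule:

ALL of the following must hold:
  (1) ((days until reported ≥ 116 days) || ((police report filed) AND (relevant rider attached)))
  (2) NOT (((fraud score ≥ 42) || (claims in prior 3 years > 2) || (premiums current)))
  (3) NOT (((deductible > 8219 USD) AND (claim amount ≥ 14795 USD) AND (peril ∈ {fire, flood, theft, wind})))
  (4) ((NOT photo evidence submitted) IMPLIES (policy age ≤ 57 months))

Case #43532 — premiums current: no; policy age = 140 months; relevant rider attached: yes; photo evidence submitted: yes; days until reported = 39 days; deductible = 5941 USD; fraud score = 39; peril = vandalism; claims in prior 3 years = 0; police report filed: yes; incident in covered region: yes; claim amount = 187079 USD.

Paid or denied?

Paid

Atomic conditions:
  days until reported ≥ 116 days: 39 ≥ 116 is false
  police report filed: yes → true
  relevant rider attached: yes → true
  fraud score ≥ 42: 39 ≥ 42 is false
  claims in prior 3 years > 2: 0 > 2 is false
  premiums current: no → false
  deductible > 8219 USD: 5941 > 8219 is false
  claim amount ≥ 14795 USD: 187079 ≥ 14795 is true
  peril ∈ {fire, flood, theft, wind}: vandalism is not in the set → false
  NOT photo evidence submitted: yes → false
  policy age ≤ 57 months: 140 ≤ 57 is false
Combine:
[1.2] true AND true = true
[1] false OR true = true
[2.1] false OR false OR false = false
[2] NOT false = true
[3.1] false AND true AND false = false
[3] NOT false = true
[4] false → false (antecedent false ⇒ implication holds) = true
[root] true AND true AND true AND true = true
Overall: true → paid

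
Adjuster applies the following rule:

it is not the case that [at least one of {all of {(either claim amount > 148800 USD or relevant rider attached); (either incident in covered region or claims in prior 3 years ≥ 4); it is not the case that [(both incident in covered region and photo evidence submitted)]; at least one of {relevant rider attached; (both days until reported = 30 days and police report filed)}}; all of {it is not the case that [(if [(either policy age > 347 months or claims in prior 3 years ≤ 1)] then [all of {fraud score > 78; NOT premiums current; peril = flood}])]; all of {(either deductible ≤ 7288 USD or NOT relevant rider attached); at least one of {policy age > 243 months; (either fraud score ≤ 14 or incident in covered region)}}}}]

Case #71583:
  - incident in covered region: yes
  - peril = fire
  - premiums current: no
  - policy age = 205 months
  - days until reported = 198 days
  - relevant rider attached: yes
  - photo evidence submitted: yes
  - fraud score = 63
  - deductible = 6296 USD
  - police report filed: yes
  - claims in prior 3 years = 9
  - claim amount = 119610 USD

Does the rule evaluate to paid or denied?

Atomic conditions:
  claim amount > 148800 USD: 119610 > 148800 is false
  relevant rider attached: yes → true
  incident in covered region: yes → true
  claims in prior 3 years ≥ 4: 9 ≥ 4 is true
  photo evidence submitted: yes → true
  days until reported = 30 days: 198 == 30 is false
  police report filed: yes → true
  policy age > 347 months: 205 > 347 is false
  claims in prior 3 years ≤ 1: 9 ≤ 1 is false
  fraud score > 78: 63 > 78 is false
  NOT premiums current: no → true
  peril = flood: fire == flood is false
  deductible ≤ 7288 USD: 6296 ≤ 7288 is true
  NOT relevant rider attached: yes → false
  policy age > 243 months: 205 > 243 is false
  fraud score ≤ 14: 63 ≤ 14 is false
Combine:
[1.1.1] false OR true = true
[1.1.2] true OR true = true
[1.1.3.1] true AND true = true
[1.1.3] NOT true = false
[1.1.4.2] false AND true = false
[1.1.4] true OR false = true
[1.1] true AND true AND false AND true = false
[1.2.1.1.1] false OR false = false
[1.2.1.1.2] false AND true AND false = false
[1.2.1.1] false → false (antecedent false ⇒ implication holds) = true
[1.2.1] NOT true = false
[1.2.2.1] true OR false = true
[1.2.2.2.2] false OR true = true
[1.2.2.2] false OR true = true
[1.2.2] true AND true = true
[1.2] false AND true = false
[1] false OR false = false
[root] NOT false = true
Overall: true → paid

Paid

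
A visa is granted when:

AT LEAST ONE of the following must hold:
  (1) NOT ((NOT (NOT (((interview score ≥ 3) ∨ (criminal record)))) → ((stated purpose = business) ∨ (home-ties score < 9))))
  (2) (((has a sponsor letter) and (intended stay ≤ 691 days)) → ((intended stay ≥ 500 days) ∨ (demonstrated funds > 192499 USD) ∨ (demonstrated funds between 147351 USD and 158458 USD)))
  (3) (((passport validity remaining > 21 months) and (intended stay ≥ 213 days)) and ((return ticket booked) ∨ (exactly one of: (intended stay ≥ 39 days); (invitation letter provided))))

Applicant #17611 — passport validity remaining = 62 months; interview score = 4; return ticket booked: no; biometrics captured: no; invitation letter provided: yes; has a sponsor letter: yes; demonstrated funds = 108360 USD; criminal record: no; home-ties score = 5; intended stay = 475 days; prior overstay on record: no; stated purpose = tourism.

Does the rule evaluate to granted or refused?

Refused

Atomic conditions:
  interview score ≥ 3: 4 ≥ 3 is true
  criminal record: no → false
  stated purpose = business: tourism == business is false
  home-ties score < 9: 5 < 9 is true
  has a sponsor letter: yes → true
  intended stay ≤ 691 days: 475 ≤ 691 is true
  intended stay ≥ 500 days: 475 ≥ 500 is false
  demonstrated funds > 192499 USD: 108360 > 192499 is false
  demonstrated funds between 147351 USD and 158458 USD: 108360 in [147351, 158458] is false
  passport validity remaining > 21 months: 62 > 21 is true
  intended stay ≥ 213 days: 475 ≥ 213 is true
  return ticket booked: no → false
  intended stay ≥ 39 days: 475 ≥ 39 is true
  invitation letter provided: yes → true
Combine:
[1.1.1.1.1] true OR false = true
[1.1.1.1] NOT true = false
[1.1.1] NOT false = true
[1.1.2] false OR true = true
[1.1] true → true = true
[1] NOT true = false
[2.1] true AND true = true
[2.2] false OR false OR false = false
[2] true → false = false
[3.1] true AND true = true
[3.2.2] exactly-one(true, true) = false
[3.2] false OR false = false
[3] true AND false = false
[root] false OR false OR false = false
Overall: false → refused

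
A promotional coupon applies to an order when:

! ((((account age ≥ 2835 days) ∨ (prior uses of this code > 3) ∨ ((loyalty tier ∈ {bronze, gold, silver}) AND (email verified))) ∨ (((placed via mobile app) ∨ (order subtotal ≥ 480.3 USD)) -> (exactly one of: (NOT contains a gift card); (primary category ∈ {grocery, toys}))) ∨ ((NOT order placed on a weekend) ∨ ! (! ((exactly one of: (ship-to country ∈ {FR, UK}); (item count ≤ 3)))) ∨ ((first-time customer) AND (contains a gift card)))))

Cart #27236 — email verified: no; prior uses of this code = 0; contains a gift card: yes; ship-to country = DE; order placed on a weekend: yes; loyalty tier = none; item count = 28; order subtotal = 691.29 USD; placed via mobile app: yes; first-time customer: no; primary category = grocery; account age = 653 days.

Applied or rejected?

Atomic conditions:
  account age ≥ 2835 days: 653 ≥ 2835 is false
  prior uses of this code > 3: 0 > 3 is false
  loyalty tier ∈ {bronze, gold, silver}: none is not in the set → false
  email verified: no → false
  placed via mobile app: yes → true
  order subtotal ≥ 480.3 USD: 691.29 ≥ 480.3 is true
  NOT contains a gift card: yes → false
  primary category ∈ {grocery, toys}: grocery is in the set → true
  NOT order placed on a weekend: yes → false
  ship-to country ∈ {FR, UK}: DE is not in the set → false
  item count ≤ 3: 28 ≤ 3 is false
  first-time customer: no → false
  contains a gift card: yes → true
Combine:
[1.1.3] false AND false = false
[1.1] false OR false OR false = false
[1.2.1] true OR true = true
[1.2.2] exactly-one(false, true) = true
[1.2] true → true = true
[1.3.2.1.1] exactly-one(false, false) = false
[1.3.2.1] NOT false = true
[1.3.2] NOT true = false
[1.3.3] false AND true = false
[1.3] false OR false OR false = false
[1] false OR true OR false = true
[root] NOT true = false
Overall: false → rejected

Rejected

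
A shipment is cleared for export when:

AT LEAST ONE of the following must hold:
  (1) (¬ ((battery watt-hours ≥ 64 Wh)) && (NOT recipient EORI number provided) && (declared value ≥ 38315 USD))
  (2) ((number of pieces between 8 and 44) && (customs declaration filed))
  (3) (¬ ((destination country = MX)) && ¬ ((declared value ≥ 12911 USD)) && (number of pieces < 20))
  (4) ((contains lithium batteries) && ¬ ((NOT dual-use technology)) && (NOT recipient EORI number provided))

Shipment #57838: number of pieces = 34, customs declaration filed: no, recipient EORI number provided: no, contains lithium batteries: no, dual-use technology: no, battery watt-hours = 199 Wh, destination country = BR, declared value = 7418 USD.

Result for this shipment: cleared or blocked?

Blocked

Atomic conditions:
  battery watt-hours ≥ 64 Wh: 199 ≥ 64 is true
  NOT recipient EORI number provided: no → true
  declared value ≥ 38315 USD: 7418 ≥ 38315 is false
  number of pieces between 8 and 44: 34 in [8, 44] is true
  customs declaration filed: no → false
  destination country = MX: BR == MX is false
  declared value ≥ 12911 USD: 7418 ≥ 12911 is false
  number of pieces < 20: 34 < 20 is false
  contains lithium batteries: no → false
  NOT dual-use technology: no → true
Combine:
[1.1] NOT true = false
[1] false AND true AND false = false
[2] true AND false = false
[3.1] NOT false = true
[3.2] NOT false = true
[3] true AND true AND false = false
[4.2] NOT true = false
[4] false AND false AND true = false
[root] false OR false OR false OR false = false
Overall: false → blocked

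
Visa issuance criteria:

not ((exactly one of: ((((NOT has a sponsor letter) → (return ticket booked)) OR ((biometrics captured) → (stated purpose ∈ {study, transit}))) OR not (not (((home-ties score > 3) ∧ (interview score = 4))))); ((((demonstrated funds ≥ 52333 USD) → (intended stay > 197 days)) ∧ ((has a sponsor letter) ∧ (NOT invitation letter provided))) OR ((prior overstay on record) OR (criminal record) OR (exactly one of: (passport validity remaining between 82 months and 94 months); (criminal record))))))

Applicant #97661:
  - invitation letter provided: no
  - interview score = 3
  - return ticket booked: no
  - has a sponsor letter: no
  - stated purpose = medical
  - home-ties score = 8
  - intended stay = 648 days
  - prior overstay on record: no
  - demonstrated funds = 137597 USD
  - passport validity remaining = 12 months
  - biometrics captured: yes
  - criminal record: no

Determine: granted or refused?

Granted

Atomic conditions:
  NOT has a sponsor letter: no → true
  return ticket booked: no → false
  biometrics captured: yes → true
  stated purpose ∈ {study, transit}: medical is not in the set → false
  home-ties score > 3: 8 > 3 is true
  interview score = 4: 3 == 4 is false
  demonstrated funds ≥ 52333 USD: 137597 ≥ 52333 is true
  intended stay > 197 days: 648 > 197 is true
  has a sponsor letter: no → false
  NOT invitation letter provided: no → true
  prior overstay on record: no → false
  criminal record: no → false
  passport validity remaining between 82 months and 94 months: 12 in [82, 94] is false
Combine:
[1.1.1.1] true → false = false
[1.1.1.2] true → false = false
[1.1.1] false OR false = false
[1.1.2.1.1] true AND false = false
[1.1.2.1] NOT false = true
[1.1.2] NOT true = false
[1.1] false OR false = false
[1.2.1.1] true → true = true
[1.2.1.2] false AND true = false
[1.2.1] true AND false = false
[1.2.2.3] exactly-one(false, false) = false
[1.2.2] false OR false OR false = false
[1.2] false OR false = false
[1] exactly-one(false, false) = false
[root] NOT false = true
Overall: true → granted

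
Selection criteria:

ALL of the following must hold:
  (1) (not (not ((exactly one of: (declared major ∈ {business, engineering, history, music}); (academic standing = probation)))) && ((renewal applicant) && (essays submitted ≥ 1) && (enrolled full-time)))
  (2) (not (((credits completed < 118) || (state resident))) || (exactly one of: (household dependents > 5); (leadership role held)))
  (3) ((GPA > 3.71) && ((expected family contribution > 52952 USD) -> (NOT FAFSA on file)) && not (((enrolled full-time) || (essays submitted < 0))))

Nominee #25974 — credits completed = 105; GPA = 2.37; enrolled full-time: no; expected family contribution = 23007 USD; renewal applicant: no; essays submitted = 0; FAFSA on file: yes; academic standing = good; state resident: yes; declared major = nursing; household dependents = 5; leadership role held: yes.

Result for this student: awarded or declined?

Declined

Atomic conditions:
  declared major ∈ {business, engineering, history, music}: nursing is not in the set → false
  academic standing = probation: good == probation is false
  renewal applicant: no → false
  essays submitted ≥ 1: 0 ≥ 1 is false
  enrolled full-time: no → false
  credits completed < 118: 105 < 118 is true
  state resident: yes → true
  household dependents > 5: 5 > 5 is false
  leadership role held: yes → true
  GPA > 3.71: 2.37 > 3.71 is false
  expected family contribution > 52952 USD: 23007 > 52952 is false
  NOT FAFSA on file: yes → false
  essays submitted < 0: 0 < 0 is false
Combine:
[1.1.1.1] exactly-one(false, false) = false
[1.1.1] NOT false = true
[1.1] NOT true = false
[1.2] false AND false AND false = false
[1] false AND false = false
[2.1.1] true OR true = true
[2.1] NOT true = false
[2.2] exactly-one(false, true) = true
[2] false OR true = true
[3.2] false → false (antecedent false ⇒ implication holds) = true
[3.3.1] false OR false = false
[3.3] NOT false = true
[3] false AND true AND true = false
[root] false AND true AND false = false
Overall: false → declined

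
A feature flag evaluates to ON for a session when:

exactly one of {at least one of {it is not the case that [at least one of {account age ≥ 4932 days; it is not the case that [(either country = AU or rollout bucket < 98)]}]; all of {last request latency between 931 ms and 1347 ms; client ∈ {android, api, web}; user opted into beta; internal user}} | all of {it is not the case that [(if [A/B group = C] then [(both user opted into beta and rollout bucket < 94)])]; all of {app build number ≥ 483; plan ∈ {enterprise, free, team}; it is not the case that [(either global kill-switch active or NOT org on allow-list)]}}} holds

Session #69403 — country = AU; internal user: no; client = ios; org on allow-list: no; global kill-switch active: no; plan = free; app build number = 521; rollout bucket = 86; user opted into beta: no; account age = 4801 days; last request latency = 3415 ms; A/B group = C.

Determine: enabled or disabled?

Atomic conditions:
  account age ≥ 4932 days: 4801 ≥ 4932 is false
  country = AU: AU == AU is true
  rollout bucket < 98: 86 < 98 is true
  last request latency between 931 ms and 1347 ms: 3415 in [931, 1347] is false
  client ∈ {android, api, web}: ios is not in the set → false
  user opted into beta: no → false
  internal user: no → false
  A/B group = C: C == C is true
  rollout bucket < 94: 86 < 94 is true
  app build number ≥ 483: 521 ≥ 483 is true
  plan ∈ {enterprise, free, team}: free is in the set → true
  global kill-switch active: no → false
  NOT org on allow-list: no → true
Combine:
[1.1.1.2.1] true OR true = true
[1.1.1.2] NOT true = false
[1.1.1] false OR false = false
[1.1] NOT false = true
[1.2] false AND false AND false AND false = false
[1] true OR false = true
[2.1.1.2] false AND true = false
[2.1.1] true → false = false
[2.1] NOT false = true
[2.2.3.1] false OR true = true
[2.2.3] NOT true = false
[2.2] true AND true AND false = false
[2] true AND false = false
[root] exactly-one(true, false) = true
Overall: true → enabled

Enabled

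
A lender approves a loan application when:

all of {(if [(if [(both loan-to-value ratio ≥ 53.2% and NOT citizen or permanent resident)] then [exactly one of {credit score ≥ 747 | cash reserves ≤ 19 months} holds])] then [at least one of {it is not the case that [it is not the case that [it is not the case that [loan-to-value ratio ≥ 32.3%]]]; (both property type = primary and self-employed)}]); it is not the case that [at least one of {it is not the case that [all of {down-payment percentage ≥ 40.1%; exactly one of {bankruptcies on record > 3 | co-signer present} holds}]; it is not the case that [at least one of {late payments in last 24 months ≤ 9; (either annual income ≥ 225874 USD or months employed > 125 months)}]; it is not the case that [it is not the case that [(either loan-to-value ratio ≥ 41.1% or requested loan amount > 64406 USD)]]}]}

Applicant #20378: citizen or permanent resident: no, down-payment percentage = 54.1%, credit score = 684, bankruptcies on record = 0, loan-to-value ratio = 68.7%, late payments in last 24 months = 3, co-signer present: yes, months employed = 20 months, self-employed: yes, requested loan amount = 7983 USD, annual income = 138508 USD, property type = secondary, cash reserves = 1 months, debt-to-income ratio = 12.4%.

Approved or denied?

Atomic conditions:
  loan-to-value ratio ≥ 53.2%: 68.7 ≥ 53.2 is true
  NOT citizen or permanent resident: no → true
  credit score ≥ 747: 684 ≥ 747 is false
  cash reserves ≤ 19 months: 1 ≤ 19 is true
  loan-to-value ratio ≥ 32.3%: 68.7 ≥ 32.3 is true
  property type = primary: secondary == primary is false
  self-employed: yes → true
  down-payment percentage ≥ 40.1%: 54.1 ≥ 40.1 is true
  bankruptcies on record > 3: 0 > 3 is false
  co-signer present: yes → true
  late payments in last 24 months ≤ 9: 3 ≤ 9 is true
  annual income ≥ 225874 USD: 138508 ≥ 225874 is false
  months employed > 125 months: 20 > 125 is false
  loan-to-value ratio ≥ 41.1%: 68.7 ≥ 41.1 is true
  requested loan amount > 64406 USD: 7983 > 64406 is false
Combine:
[1.1.1] true AND true = true
[1.1.2] exactly-one(false, true) = true
[1.1] true → true = true
[1.2.1.1.1] NOT true = false
[1.2.1.1] NOT false = true
[1.2.1] NOT true = false
[1.2.2] false AND true = false
[1.2] false OR false = false
[1] true → false = false
[2.1.1.1.2] exactly-one(false, true) = true
[2.1.1.1] true AND true = true
[2.1.1] NOT true = false
[2.1.2.1.2] false OR false = false
[2.1.2.1] true OR false = true
[2.1.2] NOT true = false
[2.1.3.1.1] true OR false = true
[2.1.3.1] NOT true = false
[2.1.3] NOT false = true
[2.1] false OR false OR true = true
[2] NOT true = false
[root] false AND false = false
Overall: false → denied

Denied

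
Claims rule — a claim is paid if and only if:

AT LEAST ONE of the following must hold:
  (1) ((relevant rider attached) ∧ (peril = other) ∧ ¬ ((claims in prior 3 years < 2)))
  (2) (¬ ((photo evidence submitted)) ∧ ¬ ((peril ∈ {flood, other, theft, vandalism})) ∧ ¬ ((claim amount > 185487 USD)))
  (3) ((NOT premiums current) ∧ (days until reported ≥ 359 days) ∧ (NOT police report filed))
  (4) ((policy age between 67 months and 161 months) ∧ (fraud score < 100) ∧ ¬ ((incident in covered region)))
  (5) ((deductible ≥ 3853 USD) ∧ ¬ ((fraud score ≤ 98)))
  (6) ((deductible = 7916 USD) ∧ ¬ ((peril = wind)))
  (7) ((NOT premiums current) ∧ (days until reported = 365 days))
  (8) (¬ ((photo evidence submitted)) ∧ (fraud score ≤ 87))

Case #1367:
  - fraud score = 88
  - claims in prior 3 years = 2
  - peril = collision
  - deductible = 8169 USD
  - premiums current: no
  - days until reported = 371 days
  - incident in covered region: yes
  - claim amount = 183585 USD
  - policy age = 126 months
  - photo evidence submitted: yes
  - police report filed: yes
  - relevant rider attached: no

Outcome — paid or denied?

Atomic conditions:
  relevant rider attached: no → false
  peril = other: collision == other is false
  claims in prior 3 years < 2: 2 < 2 is false
  photo evidence submitted: yes → true
  peril ∈ {flood, other, theft, vandalism}: collision is not in the set → false
  claim amount > 185487 USD: 183585 > 185487 is false
  NOT premiums current: no → true
  days until reported ≥ 359 days: 371 ≥ 359 is true
  NOT police report filed: yes → false
  policy age between 67 months and 161 months: 126 in [67, 161] is true
  fraud score < 100: 88 < 100 is true
  incident in covered region: yes → true
  deductible ≥ 3853 USD: 8169 ≥ 3853 is true
  fraud score ≤ 98: 88 ≤ 98 is true
  deductible = 7916 USD: 8169 == 7916 is false
  peril = wind: collision == wind is false
  days until reported = 365 days: 371 == 365 is false
  fraud score ≤ 87: 88 ≤ 87 is false
Combine:
[1.3] NOT false = true
[1] false AND false AND true = false
[2.1] NOT true = false
[2.2] NOT false = true
[2.3] NOT false = true
[2] false AND true AND true = false
[3] true AND true AND false = false
[4.3] NOT true = false
[4] true AND true AND false = false
[5.2] NOT true = false
[5] true AND false = false
[6.2] NOT false = true
[6] false AND true = false
[7] true AND false = false
[8.1] NOT true = false
[8] false AND false = false
[root] false OR false OR false OR false OR false OR false OR false OR false = false
Overall: false → denied

Denied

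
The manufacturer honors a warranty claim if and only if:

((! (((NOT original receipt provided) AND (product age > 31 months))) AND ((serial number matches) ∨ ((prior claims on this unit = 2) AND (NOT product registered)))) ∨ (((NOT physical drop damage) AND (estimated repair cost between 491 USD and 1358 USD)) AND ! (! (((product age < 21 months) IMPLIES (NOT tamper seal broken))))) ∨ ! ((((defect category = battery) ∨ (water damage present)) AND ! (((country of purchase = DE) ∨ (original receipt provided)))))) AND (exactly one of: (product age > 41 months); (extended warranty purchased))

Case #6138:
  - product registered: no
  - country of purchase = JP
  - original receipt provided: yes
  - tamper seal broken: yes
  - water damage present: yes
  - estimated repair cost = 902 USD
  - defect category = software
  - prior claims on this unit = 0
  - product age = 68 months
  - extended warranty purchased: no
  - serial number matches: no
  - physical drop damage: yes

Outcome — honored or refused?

Atomic conditions:
  NOT original receipt provided: yes → false
  product age > 31 months: 68 > 31 is true
  serial number matches: no → false
  prior claims on this unit = 2: 0 == 2 is false
  NOT product registered: no → true
  NOT physical drop damage: yes → false
  estimated repair cost between 491 USD and 1358 USD: 902 in [491, 1358] is true
  product age < 21 months: 68 < 21 is false
  NOT tamper seal broken: yes → false
  defect category = battery: software == battery is false
  water damage present: yes → true
  country of purchase = DE: JP == DE is false
  original receipt provided: yes → true
  product age > 41 months: 68 > 41 is true
  extended warranty purchased: no → false
Combine:
[1.1.1.1] false AND true = false
[1.1.1] NOT false = true
[1.1.2.2] false AND true = false
[1.1.2] false OR false = false
[1.1] true AND false = false
[1.2.1] false AND true = false
[1.2.2.1.1] false → false (antecedent false ⇒ implication holds) = true
[1.2.2.1] NOT true = false
[1.2.2] NOT false = true
[1.2] false AND true = false
[1.3.1.1] false OR true = true
[1.3.1.2.1] false OR true = true
[1.3.1.2] NOT true = false
[1.3.1] true AND false = false
[1.3] NOT false = true
[1] false OR false OR true = true
[2] exactly-one(true, false) = true
[root] true AND true = true
Overall: true → honored

Honored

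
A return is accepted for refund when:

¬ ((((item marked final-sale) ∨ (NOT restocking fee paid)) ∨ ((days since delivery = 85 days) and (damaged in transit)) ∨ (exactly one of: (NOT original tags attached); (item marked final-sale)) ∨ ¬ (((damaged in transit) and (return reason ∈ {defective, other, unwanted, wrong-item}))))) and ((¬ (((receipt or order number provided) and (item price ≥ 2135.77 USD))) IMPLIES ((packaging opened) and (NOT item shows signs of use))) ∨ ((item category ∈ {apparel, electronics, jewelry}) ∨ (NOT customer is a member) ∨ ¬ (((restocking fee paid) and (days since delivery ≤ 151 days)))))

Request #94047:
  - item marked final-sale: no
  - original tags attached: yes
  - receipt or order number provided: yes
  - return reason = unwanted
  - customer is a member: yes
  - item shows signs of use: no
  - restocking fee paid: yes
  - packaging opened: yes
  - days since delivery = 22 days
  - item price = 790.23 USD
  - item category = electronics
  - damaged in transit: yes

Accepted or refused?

Accepted

Atomic conditions:
  item marked final-sale: no → false
  NOT restocking fee paid: yes → false
  days since delivery = 85 days: 22 == 85 is false
  damaged in transit: yes → true
  NOT original tags attached: yes → false
  return reason ∈ {defective, other, unwanted, wrong-item}: unwanted is in the set → true
  receipt or order number provided: yes → true
  item price ≥ 2135.77 USD: 790.23 ≥ 2135.77 is false
  packaging opened: yes → true
  NOT item shows signs of use: no → true
  item category ∈ {apparel, electronics, jewelry}: electronics is in the set → true
  NOT customer is a member: yes → false
  restocking fee paid: yes → true
  days since delivery ≤ 151 days: 22 ≤ 151 is true
Combine:
[1.1.1] false OR false = false
[1.1.2] false AND true = false
[1.1.3] exactly-one(false, false) = false
[1.1.4.1] true AND true = true
[1.1.4] NOT true = false
[1.1] false OR false OR false OR false = false
[1] NOT false = true
[2.1.1.1] true AND false = false
[2.1.1] NOT false = true
[2.1.2] true AND true = true
[2.1] true → true = true
[2.2.3.1] true AND true = true
[2.2.3] NOT true = false
[2.2] true OR false OR false = true
[2] true OR true = true
[root] true AND true = true
Overall: true → accepted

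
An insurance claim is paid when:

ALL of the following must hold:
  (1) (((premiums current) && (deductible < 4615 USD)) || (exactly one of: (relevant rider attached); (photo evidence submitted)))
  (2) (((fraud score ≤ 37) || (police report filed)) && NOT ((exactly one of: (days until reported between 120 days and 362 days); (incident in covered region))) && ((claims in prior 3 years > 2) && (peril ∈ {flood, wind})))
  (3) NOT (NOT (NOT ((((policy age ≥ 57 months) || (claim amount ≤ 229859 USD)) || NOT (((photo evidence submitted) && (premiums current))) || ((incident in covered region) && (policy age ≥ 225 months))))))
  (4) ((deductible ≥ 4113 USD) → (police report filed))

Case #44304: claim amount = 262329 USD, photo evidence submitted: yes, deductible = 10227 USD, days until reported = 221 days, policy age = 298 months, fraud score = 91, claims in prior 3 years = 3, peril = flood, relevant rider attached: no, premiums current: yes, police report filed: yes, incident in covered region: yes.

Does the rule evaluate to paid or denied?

Denied

Atomic conditions:
  premiums current: yes → true
  deductible < 4615 USD: 10227 < 4615 is false
  relevant rider attached: no → false
  photo evidence submitted: yes → true
  fraud score ≤ 37: 91 ≤ 37 is false
  police report filed: yes → true
  days until reported between 120 days and 362 days: 221 in [120, 362] is true
  incident in covered region: yes → true
  claims in prior 3 years > 2: 3 > 2 is true
  peril ∈ {flood, wind}: flood is in the set → true
  policy age ≥ 57 months: 298 ≥ 57 is true
  claim amount ≤ 229859 USD: 262329 ≤ 229859 is false
  policy age ≥ 225 months: 298 ≥ 225 is true
  deductible ≥ 4113 USD: 10227 ≥ 4113 is true
Combine:
[1.1] true AND false = false
[1.2] exactly-one(false, true) = true
[1] false OR true = true
[2.1] false OR true = true
[2.2.1] exactly-one(true, true) = false
[2.2] NOT false = true
[2.3] true AND true = true
[2] true AND true AND true = true
[3.1.1.1.1] true OR false = true
[3.1.1.1.2.1] true AND true = true
[3.1.1.1.2] NOT true = false
[3.1.1.1.3] true AND true = true
[3.1.1.1] true OR false OR true = true
[3.1.1] NOT true = false
[3.1] NOT false = true
[3] NOT true = false
[4] true → true = true
[root] true AND true AND false AND true = false
Overall: false → denied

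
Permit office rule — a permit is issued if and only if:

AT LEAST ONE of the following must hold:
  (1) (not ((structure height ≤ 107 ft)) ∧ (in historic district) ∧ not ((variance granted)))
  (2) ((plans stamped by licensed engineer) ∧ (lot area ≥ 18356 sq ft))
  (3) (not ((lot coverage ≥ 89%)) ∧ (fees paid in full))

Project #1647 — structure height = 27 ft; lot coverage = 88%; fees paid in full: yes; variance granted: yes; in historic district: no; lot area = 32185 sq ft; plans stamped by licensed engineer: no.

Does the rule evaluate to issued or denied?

Atomic conditions:
  structure height ≤ 107 ft: 27 ≤ 107 is true
  in historic district: no → false
  variance granted: yes → true
  plans stamped by licensed engineer: no → false
  lot area ≥ 18356 sq ft: 32185 ≥ 18356 is true
  lot coverage ≥ 89%: 88 ≥ 89 is false
  fees paid in full: yes → true
Combine:
[1.1] NOT true = false
[1.3] NOT true = false
[1] false AND false AND false = false
[2] false AND true = false
[3.1] NOT false = true
[3] true AND true = true
[root] false OR false OR true = true
Overall: true → issued

Issued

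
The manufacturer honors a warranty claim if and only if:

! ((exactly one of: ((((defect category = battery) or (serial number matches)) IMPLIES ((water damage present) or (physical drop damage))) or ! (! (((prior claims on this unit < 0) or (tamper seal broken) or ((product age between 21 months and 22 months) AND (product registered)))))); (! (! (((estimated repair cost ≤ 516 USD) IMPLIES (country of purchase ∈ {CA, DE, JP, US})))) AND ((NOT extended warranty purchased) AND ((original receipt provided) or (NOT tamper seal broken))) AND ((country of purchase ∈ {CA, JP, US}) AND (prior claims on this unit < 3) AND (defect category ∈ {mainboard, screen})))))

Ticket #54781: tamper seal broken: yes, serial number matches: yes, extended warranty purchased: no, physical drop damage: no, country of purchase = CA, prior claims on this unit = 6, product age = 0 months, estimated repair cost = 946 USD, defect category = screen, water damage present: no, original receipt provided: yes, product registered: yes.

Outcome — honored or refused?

Refused

Atomic conditions:
  defect category = battery: screen == battery is false
  serial number matches: yes → true
  water damage present: no → false
  physical drop damage: no → false
  prior claims on this unit < 0: 6 < 0 is false
  tamper seal broken: yes → true
  product age between 21 months and 22 months: 0 in [21, 22] is false
  product registered: yes → true
  estimated repair cost ≤ 516 USD: 946 ≤ 516 is false
  country of purchase ∈ {CA, DE, JP, US}: CA is in the set → true
  NOT extended warranty purchased: no → true
  original receipt provided: yes → true
  NOT tamper seal broken: yes → false
  country of purchase ∈ {CA, JP, US}: CA is in the set → true
  prior claims on this unit < 3: 6 < 3 is false
  defect category ∈ {mainboard, screen}: screen is in the set → true
Combine:
[1.1.1.1] false OR true = true
[1.1.1.2] false OR false = false
[1.1.1] true → false = false
[1.1.2.1.1.3] false AND true = false
[1.1.2.1.1] false OR true OR false = true
[1.1.2.1] NOT true = false
[1.1.2] NOT false = true
[1.1] false OR true = true
[1.2.1.1.1] false → true (antecedent false ⇒ implication holds) = true
[1.2.1.1] NOT true = false
[1.2.1] NOT false = true
[1.2.2.2] true OR false = true
[1.2.2] true AND true = true
[1.2.3] true AND false AND true = false
[1.2] true AND true AND false = false
[1] exactly-one(true, false) = true
[root] NOT true = false
Overall: false → refused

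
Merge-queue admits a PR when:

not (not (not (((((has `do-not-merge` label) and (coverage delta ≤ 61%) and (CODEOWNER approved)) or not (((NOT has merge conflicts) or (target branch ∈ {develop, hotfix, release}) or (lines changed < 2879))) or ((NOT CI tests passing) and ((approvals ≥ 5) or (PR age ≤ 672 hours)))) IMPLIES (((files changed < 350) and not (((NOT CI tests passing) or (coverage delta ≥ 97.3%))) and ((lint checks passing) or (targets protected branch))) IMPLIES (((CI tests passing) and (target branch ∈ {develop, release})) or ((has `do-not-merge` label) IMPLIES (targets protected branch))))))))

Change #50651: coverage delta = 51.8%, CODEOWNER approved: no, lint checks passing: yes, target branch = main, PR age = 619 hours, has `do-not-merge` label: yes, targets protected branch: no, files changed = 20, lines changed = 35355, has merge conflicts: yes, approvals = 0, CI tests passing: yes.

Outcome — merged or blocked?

Merged

Atomic conditions:
  has `do-not-merge` label: yes → true
  coverage delta ≤ 61%: 51.8 ≤ 61 is true
  CODEOWNER approved: no → false
  NOT has merge conflicts: yes → false
  target branch ∈ {develop, hotfix, release}: main is not in the set → false
  lines changed < 2879: 35355 < 2879 is false
  NOT CI tests passing: yes → false
  approvals ≥ 5: 0 ≥ 5 is false
  PR age ≤ 672 hours: 619 ≤ 672 is true
  files changed < 350: 20 < 350 is true
  coverage delta ≥ 97.3%: 51.8 ≥ 97.3 is false
  lint checks passing: yes → true
  targets protected branch: no → false
  CI tests passing: yes → true
  target branch ∈ {develop, release}: main is not in the set → false
Combine:
[1.1.1.1.1] true AND true AND false = false
[1.1.1.1.2.1] false OR false OR false = false
[1.1.1.1.2] NOT false = true
[1.1.1.1.3.2] false OR true = true
[1.1.1.1.3] false AND true = false
[1.1.1.1] false OR true OR false = true
[1.1.1.2.1.2.1] false OR false = false
[1.1.1.2.1.2] NOT false = true
[1.1.1.2.1.3] true OR false = true
[1.1.1.2.1] true AND true AND true = true
[1.1.1.2.2.1] true AND false = false
[1.1.1.2.2.2] true → false = false
[1.1.1.2.2] false OR false = false
[1.1.1.2] true → false = false
[1.1.1] true → false = false
[1.1] NOT false = true
[1] NOT true = false
[root] NOT false = true
Overall: true → merged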